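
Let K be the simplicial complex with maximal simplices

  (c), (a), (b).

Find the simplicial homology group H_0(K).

We work with the vertex ordering a < b < c. The simplices of K, each written with vertices in increasing order, are:

  0-simplices (3): a, b, c

giving chain groups C_0 ≅ Z^3.

Now H_k = ker ∂_k / im ∂_{k+1}, so:

  H_0: rank C_0 − rank ∂_1 = 3 − 0 = 3, and there is no ∂_1, so H_0 = Z^3.

H_0 ≅ Z^3.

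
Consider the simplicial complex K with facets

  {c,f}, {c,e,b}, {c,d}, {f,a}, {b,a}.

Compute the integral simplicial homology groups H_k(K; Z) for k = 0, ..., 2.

Take the total order a < b < c < d < e < f on the vertex set. Then K (dimension 2) consists of the simplices:

  0-simplices (6): a, b, c, d, e, f
  1-simplices (7): ab, af, bc, be, cd, ce, cf
  2-simplices (1): bce

giving chain groups C_0 ≅ Z^6, C_1 ≅ Z^7, C_2 ≅ Z^1.

Boundary ∂_1: C_1 → C_0 maps an edge to its endpoints' difference, ∂[p,q] = q − p.
This gives a 6×7 integer matrix of rank 5; reducing to Smith normal form yields diagonal entries (1,1,1,1,1).

∂_2: C_2 → C_1 sends each 2-simplex [p,q,r] to [q,r] − [p,r] + [p,q]. For instance
  ∂bce = ce − be + bc.
The resulting 7×1 matrix has rank 1, and its Smith normal form has invariant factors (1).

Now H_k = ker ∂_k / im ∂_{k+1}, so:

  H_0: rank C_0 − rank ∂_1 = 6 − 5 = 1, and the invariant factors of ∂_1 are all 1, so H_0 = Z.
  H_1: rank ker ∂_1 − rank ∂_2 = (7 − 5) − 1 = 1, and the invariant factors of ∂_2 are all 1, so H_1 = Z.
  H_2: rank ker ∂_2 − rank ∂_3 = (1 − 1) − 0 = 0, and there is no ∂_3, so H_2 = 0.

H_0 ≅ Z,  H_1 ≅ Z,  H_2 = 0.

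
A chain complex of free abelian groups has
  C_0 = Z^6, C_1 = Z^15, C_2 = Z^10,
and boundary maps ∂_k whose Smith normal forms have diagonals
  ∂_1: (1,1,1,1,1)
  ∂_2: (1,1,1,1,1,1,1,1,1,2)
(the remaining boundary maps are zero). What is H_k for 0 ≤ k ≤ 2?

H_0: b_0 = 6 − 0 − 5 = 1; torsion from ∂_1 factors > 1: none. So H_0 ≅ Z.
H_1: b_1 = 15 − 5 − 10 = 0; torsion from ∂_2 factors > 1: [2]. So H_1 ≅ Z/2.
H_2: b_2 = 10 − 10 − 0 = 0; torsion from ∂_3 factors > 1: none. So H_2 ≅ 0.

H_0 ≅ Z,  H_1 ≅ Z/2,  H_2 = 0.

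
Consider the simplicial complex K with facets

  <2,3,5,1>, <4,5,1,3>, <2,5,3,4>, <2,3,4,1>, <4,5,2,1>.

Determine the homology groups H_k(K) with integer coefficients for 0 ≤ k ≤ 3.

Take the total order 1 < 2 < 3 < 4 < 5 on the vertex set. Then K (dimension 3) consists of the simplices:

  0-simplices (5): [1], [2], [3], [4], [5]
  1-simplices (10): [1,2], [1,3], [1,4], [1,5], [2,3], [2,4], [2,5], [3,4], [3,5], [4,5]
  2-simplices (10): [1,2,3], [1,2,4], [1,2,5], [1,3,4], [1,3,5], [1,4,5], [2,3,4], [2,3,5], [2,4,5], [3,4,5]
  3-simplices (5): [1,2,3,4], [1,2,3,5], [1,2,4,5], [1,3,4,5], [2,3,4,5]

Hence C_0 ≅ Z^5, C_1 ≅ Z^10, C_2 ≅ Z^10, C_3 ≅ Z^5.

The boundary map ∂_1: C_1 → C_0 is given by ∂[p,q] = [q] − [p].
The resulting 5×10 matrix has rank 4, and its Smith normal form has invariant factors (1,1,1,1).

The boundary map ∂_2: C_2 → C_1 maps a triangle to the signed sum of its edges. For instance
  ∂[2,3,4] = [3,4] − [2,4] + [2,3],
  ∂[2,4,5] = [4,5] − [2,5] + [2,4].
As a 10×10 matrix over Z this has rank 6, with invariant factors (1,1,1,1,1,1).

The boundary map ∂_3: C_3 → C_2 sends each 3-simplex σ to the alternating sum Σ_i (−1)^i (σ with its i-th vertex removed). For instance
  ∂[1,2,3,4] = [2,3,4] − [1,3,4] + [1,2,4] − [1,2,3],
  ∂[1,2,3,5] = [2,3,5] − [1,3,5] + [1,2,5] − [1,2,3].
The resulting 10×5 matrix has rank 4, and its Smith normal form has invariant factors (1,1,1,1).

Reading off H_k = ker ∂_k / im ∂_{k+1}:

  H_0: rank C_0 − rank ∂_1 = 5 − 4 = 1, and the invariant factors of ∂_1 are all 1, so H_0 = Z.
  H_1: rank ker ∂_1 − rank ∂_2 = (10 − 4) − 6 = 0, and the invariant factors of ∂_2 are all 1, so H_1 = 0.
  H_2: rank ker ∂_2 − rank ∂_3 = (10 − 6) − 4 = 0, and the invariant factors of ∂_3 are all 1, so H_2 = 0.
  H_3: rank ker ∂_3 − rank ∂_4 = (5 − 4) − 0 = 1, and there is no ∂_4, so H_3 = Z.

H_0 = Z,  H_1 = 0,  H_2 = 0,  H_3 = Z.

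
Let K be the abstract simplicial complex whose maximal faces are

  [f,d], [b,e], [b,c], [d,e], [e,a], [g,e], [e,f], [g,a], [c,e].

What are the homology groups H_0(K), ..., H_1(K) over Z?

We work with the vertex ordering a < b < c < d < e < f < g. The simplices of K, each written with vertices in increasing order, are:

  0-simplices (7): a, b, c, d, e, f, g
  1-simplices (9): ae, ag, bc, be, ce, de, df, ef, eg

so the chain groups are C_0 ≅ Z^7, C_1 ≅ Z^9.

Boundary ∂_1: C_1 → C_0 maps an edge to its endpoints' difference, ∂[p,q] = q − p. For instance
  ∂ae = e − a.
As a 7×9 matrix over Z this has rank 6, with invariant factors (1,1,1,1,1,1).

Computing H_k = (kernel of ∂_k) / (image of ∂_{k+1}):

  H_0: rank C_0 − rank ∂_1 = 7 − 6 = 1, and the invariant factors of ∂_1 are all 1, so H_0 = Z.
  H_1: rank ker ∂_1 − rank ∂_2 = (9 − 6) − 0 = 3, and there is no ∂_2, so H_1 = Z^3.

As a check, the Euler characteristic is 7 − 9 = -2, which agrees with 1 − 3 = -2.
(K is a triangulation of a wedge of 3 circles.)

H_0 ≅ Z,  H_1 ≅ Z^3.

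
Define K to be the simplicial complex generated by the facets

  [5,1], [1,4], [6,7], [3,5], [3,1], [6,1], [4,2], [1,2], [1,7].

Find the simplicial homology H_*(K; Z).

Fix the vertex order 1 < 2 < 3 < 4 < 5 < 6 < 7 and write every simplex with vertices in increasing order. Then dim K = 1 and the simplices of K are:

  0-simplices (7): [1], [2], [3], [4], [5], [6], [7]
  1-simplices (9): [1,2], [1,3], [1,4], [1,5], [1,6], [1,7], [2,4], [3,5], [6,7]

so the chain groups are C_0 ≅ Z^7, C_1 ≅ Z^9.

∂_1: C_1 → C_0 is given by ∂[p,q] = [q] − [p]. For instance
  ∂[6,7] = [7] − [6].
The resulting 7×9 matrix has rank 6, and its Smith normal form has invariant factors (1,1,1,1,1,1).

From H_k ≅ ker(∂_k) / im(∂_{k+1}) we obtain:

  H_0: rank C_0 − rank ∂_1 = 7 − 6 = 1, and the invariant factors of ∂_1 are all 1, so H_0 = Z.
  H_1: rank ker ∂_1 − rank ∂_2 = (9 − 6) − 0 = 3, and there is no ∂_2, so H_1 = Z^3.

As a check, the Euler characteristic is 7 − 9 = -2, which agrees with 1 − 3 = -2.

H_0 = Z,  H_1 = Z^3.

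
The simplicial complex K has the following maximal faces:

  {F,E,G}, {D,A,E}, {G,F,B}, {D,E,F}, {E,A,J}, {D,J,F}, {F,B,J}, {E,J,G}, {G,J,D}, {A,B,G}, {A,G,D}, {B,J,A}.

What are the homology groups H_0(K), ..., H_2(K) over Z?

Take the total order A < B < D < E < F < G < J on the vertex set. Then K (dimension 2) consists of the simplices:

  0-simplices (7): A, B, D, E, F, G, J
  1-simplices (18): AB, AD, AE, AG, AJ, BF, BG, BJ, DE, DF, DG, DJ, EF, EG, EJ, FG, FJ, GJ
  2-simplices (12): ABG, ABJ, ADE, ADG, AEJ, BFG, BFJ, DEF, DFJ, DGJ, EFG, EGJ

so the chain groups are C_0 ≅ Z^7, C_1 ≅ Z^18, C_2 ≅ Z^12.

∂_1: C_1 → C_0 maps an edge to its endpoints' difference, ∂[p,q] = q − p. For instance
  ∂AJ = J − A.
The 7×18 boundary matrix has rank 6 and Smith normal form diag(1,1,1,1,1,1).

The boundary map ∂_2: C_2 → C_1 acts by ∂[p,q,r] = [q,r] − [p,r] + [p,q]. For instance
  ∂ADE = DE − AE + AD,
  ∂ABG = BG − AG + AB.
The 18×12 boundary matrix has rank 12 and Smith normal form diag(1,1,1,1,1,1,1,1,1,1,1,2).

Now H_k = ker ∂_k / im ∂_{k+1}, so:

  H_0: rank C_0 − rank ∂_1 = 7 − 6 = 1, and the invariant factors of ∂_1 are all 1, so H_0 = Z.
  H_1: rank ker ∂_1 − rank ∂_2 = (18 − 6) − 12 = 0, and ∂_2 has invariant factor 2 > 1, so H_1 = Z/2.
  H_2: rank ker ∂_2 − rank ∂_3 = (12 − 12) − 0 = 0, and there is no ∂_3, so H_2 = 0.

H_0 ≅ Z,  H_1 ≅ Z/2,  H_2 = 0.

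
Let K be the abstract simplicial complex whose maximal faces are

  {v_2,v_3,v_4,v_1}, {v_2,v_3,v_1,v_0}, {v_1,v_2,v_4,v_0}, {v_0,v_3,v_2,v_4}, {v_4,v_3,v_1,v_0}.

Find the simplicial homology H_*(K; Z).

We work with the vertex ordering v_0 < v_1 < v_2 < v_3 < v_4. The simplices of K, each written with vertices in increasing order, are:

  0-simplices (5): [v_0], [v_1], [v_2], [v_3], [v_4]
  1-simplices (10): [v_0,v_1], [v_0,v_2], [v_0,v_3], [v_0,v_4], [v_1,v_2], [v_1,v_3], [v_1,v_4], [v_2,v_3], [v_2,v_4], [v_3,v_4]
  2-simplices (10): [v_0,v_1,v_2], [v_0,v_1,v_3], [v_0,v_1,v_4], [v_0,v_2,v_3], [v_0,v_2,v_4], [v_0,v_3,v_4], [v_1,v_2,v_3], [v_1,v_2,v_4], [v_1,v_3,v_4], [v_2,v_3,v_4]
  3-simplices (5): [v_0,v_1,v_2,v_3], [v_0,v_1,v_2,v_4], [v_0,v_1,v_3,v_4], [v_0,v_2,v_3,v_4], [v_1,v_2,v_3,v_4]

giving chain groups C_0 ≅ Z^5, C_1 ≅ Z^10, C_2 ≅ Z^10, C_3 ≅ Z^5.

Boundary ∂_1: C_1 → C_0 maps an edge to its endpoints' difference, ∂[p,q] = q − p. For instance
  ∂[v_1,v_2] = [v_2] − [v_1].
The 5×10 boundary matrix has rank 4 and Smith normal form diag(1,1,1,1).

∂_2: C_2 → C_1 sends each 2-simplex [p,q,r] to [q,r] − [p,r] + [p,q]. For instance
  ∂[v_0,v_2,v_4] = [v_2,v_4] − [v_0,v_4] + [v_0,v_2],
  ∂[v_1,v_2,v_3] = [v_2,v_3] − [v_1,v_3] + [v_1,v_2].
The 10×10 boundary matrix has rank 6 and Smith normal form diag(1,1,1,1,1,1).

The boundary map ∂_3: C_3 → C_2 sends each 3-simplex σ to the alternating sum Σ_i (−1)^i (σ with its i-th vertex removed). For instance
  ∂[v_1,v_2,v_3,v_4] = [v_2,v_3,v_4] − [v_1,v_3,v_4] + [v_1,v_2,v_4] − [v_1,v_2,v_3],
  ∂[v_0,v_2,v_3,v_4] = [v_2,v_3,v_4] − [v_0,v_3,v_4] + [v_0,v_2,v_4] − [v_0,v_2,v_3].
The 10×5 boundary matrix has rank 4 and Smith normal form diag(1,1,1,1).

Reading off H_k = ker ∂_k / im ∂_{k+1}:

  H_0: rank C_0 − rank ∂_1 = 5 − 4 = 1, and the invariant factors of ∂_1 are all 1, so H_0 = Z.
  H_1: rank ker ∂_1 − rank ∂_2 = (10 − 4) − 6 = 0, and the invariant factors of ∂_2 are all 1, so H_1 = 0.
  H_2: rank ker ∂_2 − rank ∂_3 = (10 − 6) − 4 = 0, and the invariant factors of ∂_3 are all 1, so H_2 = 0.
  H_3: rank ker ∂_3 − rank ∂_4 = (5 − 4) − 0 = 1, and there is no ∂_4, so H_3 = Z.

H_0 = Z,  H_1 = 0,  H_2 = 0,  H_3 = Z.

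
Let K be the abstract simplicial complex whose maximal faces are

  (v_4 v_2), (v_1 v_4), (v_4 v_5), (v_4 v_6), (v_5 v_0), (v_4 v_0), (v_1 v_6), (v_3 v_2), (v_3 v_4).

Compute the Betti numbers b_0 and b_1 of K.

K has 7 vertices, 9 edges.
rank ∂_0 = 0, rank ∂_1 = 6 ⇒ b_0 = 7 − 0 − 6 = 1; all invariant factors of ∂_1 are 1 so no torsion. So H_0 = Z.
rank ∂_1 = 6, rank ∂_2 = 0 ⇒ b_1 = 9 − 6 − 0 = 3. So H_1 = Z^3.

b_0 = 1, b_1 = 3.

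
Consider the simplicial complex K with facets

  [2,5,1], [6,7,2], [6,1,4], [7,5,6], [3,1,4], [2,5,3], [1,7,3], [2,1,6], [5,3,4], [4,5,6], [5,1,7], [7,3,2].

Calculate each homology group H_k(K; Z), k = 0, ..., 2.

K has 7 vertices, 18 edges, 12 triangles.
rank ∂_0 = 0, rank ∂_1 = 6 ⇒ b_0 = 7 − 0 − 6 = 1; all invariant factors of ∂_1 are 1 so no torsion. So H_0 = Z.
rank ∂_1 = 6, rank ∂_2 = 12 ⇒ b_1 = 18 − 6 − 12 = 0; ∂_2 has invariant factor(s) [2] giving torsion. So H_1 = Z/2Z.
rank ∂_2 = 12, rank ∂_3 = 0 ⇒ b_2 = 12 − 12 − 0 = 0. So H_2 = 0.

H_0 ≅ Z,  H_1 ≅ Z/2Z,  H_2 = 0.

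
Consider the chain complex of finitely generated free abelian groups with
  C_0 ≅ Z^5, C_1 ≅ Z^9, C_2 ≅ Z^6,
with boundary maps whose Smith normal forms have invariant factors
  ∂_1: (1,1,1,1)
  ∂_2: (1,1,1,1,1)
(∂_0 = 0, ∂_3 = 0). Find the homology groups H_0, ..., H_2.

H_0: b_0 = 5 − 0 − 4 = 1; torsion from ∂_1 factors > 1: none. So H_0 ≅ Z.
H_1: b_1 = 9 − 4 − 5 = 0; torsion from ∂_2 factors > 1: none. So H_1 ≅ 0.
H_2: b_2 = 6 − 5 − 0 = 1; torsion from ∂_3 factors > 1: none. So H_2 ≅ Z.

H_0 ≅ Z,  H_1 = 0,  H_2 ≅ Z.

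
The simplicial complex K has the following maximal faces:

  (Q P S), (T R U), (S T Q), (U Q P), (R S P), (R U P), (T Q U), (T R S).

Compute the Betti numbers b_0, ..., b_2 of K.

b_0 = 1, b_1 = 0, b_2 = 1.

K has 6 vertices, 12 edges, 8 triangles.
rank ∂_0 = 0, rank ∂_1 = 5 ⇒ b_0 = 6 − 0 − 5 = 1; all invariant factors of ∂_1 are 1 so no torsion. So H_0 ≅ Z.
rank ∂_1 = 5, rank ∂_2 = 7 ⇒ b_1 = 12 − 5 − 7 = 0; all invariant factors of ∂_2 are 1 so no torsion. So H_1 ≅ 0.
rank ∂_2 = 7, rank ∂_3 = 0 ⇒ b_2 = 8 − 7 − 0 = 1. So H_2 ≅ Z.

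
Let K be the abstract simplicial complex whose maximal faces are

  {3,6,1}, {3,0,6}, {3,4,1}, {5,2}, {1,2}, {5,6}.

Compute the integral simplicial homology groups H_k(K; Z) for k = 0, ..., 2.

H_0 ≅ Z,  H_1 ≅ Z,  H_2 = 0.

Order the vertices as 0 < 1 < 2 < 3 < 4 < 5 < 6. Listing each simplex with vertices in this order, K has dimension 2 with simplices:

  0-simplices (7): [0], [1], [2], [3], [4], [5], [6]
  1-simplices (10): [0,3], [0,6], [1,2], [1,3], [1,4], [1,6], [2,5], [3,4], [3,6], [5,6]
  2-simplices (3): [0,3,6], [1,3,4], [1,3,6]

so the chain groups are C_0 ≅ Z^7, C_1 ≅ Z^10, C_2 ≅ Z^3.

The boundary map ∂_1: C_1 → C_0 sends each edge [p,q] (with p < q) to q − p. For instance
  ∂[3,4] = [4] − [3].
The resulting 7×10 matrix has rank 6, and its Smith normal form has invariant factors (1,1,1,1,1,1).

Boundary ∂_2: C_2 → C_1 maps a triangle to the signed sum of its edges. For instance
  ∂[1,3,4] = [3,4] − [1,4] + [1,3],
  ∂[0,3,6] = [3,6] − [0,6] + [0,3].
This gives a 10×3 integer matrix of rank 3; reducing to Smith normal form yields diagonal entries (1,1,1).

Now H_k = ker ∂_k / im ∂_{k+1}, so:

  H_0: rank C_0 − rank ∂_1 = 7 − 6 = 1, and the invariant factors of ∂_1 are all 1, so H_0 ≅ Z.
  H_1: rank ker ∂_1 − rank ∂_2 = (10 − 6) − 3 = 1, and the invariant factors of ∂_2 are all 1, so H_1 ≅ Z.
  H_2: rank ker ∂_2 − rank ∂_3 = (3 − 3) − 0 = 0, and there is no ∂_3, so H_2 ≅ 0.

As a check, the Euler characteristic is 7 − 10 + 3 = 0, which agrees with 1 − 1 + 0 = 0.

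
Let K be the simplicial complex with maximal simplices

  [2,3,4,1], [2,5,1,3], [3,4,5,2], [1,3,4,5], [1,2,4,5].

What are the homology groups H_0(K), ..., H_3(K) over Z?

We work with the vertex ordering 1 < 2 < 3 < 4 < 5. The simplices of K, each written with vertices in increasing order, are:

  0-simplices (5): [1], [2], [3], [4], [5]
  1-simplices (10): [1,2], [1,3], [1,4], [1,5], [2,3], [2,4], [2,5], [3,4], [3,5], [4,5]
  2-simplices (10): [1,2,3], [1,2,4], [1,2,5], [1,3,4], [1,3,5], [1,4,5], [2,3,4], [2,3,5], [2,4,5], [3,4,5]
  3-simplices (5): [1,2,3,4], [1,2,3,5], [1,2,4,5], [1,3,4,5], [2,3,4,5]

giving chain groups C_0 ≅ Z^5, C_1 ≅ Z^10, C_2 ≅ Z^10, C_3 ≅ Z^5.

The boundary map ∂_1: C_1 → C_0 sends each edge [p,q] (with p < q) to q − p.
The 5×10 boundary matrix has rank 4 and Smith normal form diag(1,1,1,1).

The boundary map ∂_2: C_2 → C_1 sends each 2-simplex [p,q,r] to [q,r] − [p,r] + [p,q]. For instance
  ∂[1,4,5] = [4,5] − [1,5] + [1,4],
  ∂[2,3,5] = [3,5] − [2,5] + [2,3].
This gives a 10×10 integer matrix of rank 6; reducing to Smith normal form yields diagonal entries (1,1,1,1,1,1).

Boundary ∂_3: C_3 → C_2 sends each 3-simplex σ to the alternating sum Σ_i (−1)^i (σ with its i-th vertex removed). For instance
  ∂[1,2,3,4] = [2,3,4] − [1,3,4] + [1,2,4] − [1,2,3],
  ∂[1,3,4,5] = [3,4,5] − [1,4,5] + [1,3,5] − [1,3,4].
This gives a 10×5 integer matrix of rank 4; reducing to Smith normal form yields diagonal entries (1,1,1,1).

Computing H_k = (kernel of ∂_k) / (image of ∂_{k+1}):

  H_0: rank C_0 − rank ∂_1 = 5 − 4 = 1, and the invariant factors of ∂_1 are all 1, so H_0 ≅ Z.
  H_1: rank ker ∂_1 − rank ∂_2 = (10 − 4) − 6 = 0, and the invariant factors of ∂_2 are all 1, so H_1 ≅ 0.
  H_2: rank ker ∂_2 − rank ∂_3 = (10 − 6) − 4 = 0, and the invariant factors of ∂_3 are all 1, so H_2 ≅ 0.
  H_3: rank ker ∂_3 − rank ∂_4 = (5 − 4) − 0 = 1, and there is no ∂_4, so H_3 ≅ Z.

As a check, the Euler characteristic is 5 − 10 + 10 − 5 = 0, which agrees with 1 − 0 + 0 − 1 = 0.

H_0 = Z,  H_1 = 0,  H_2 = 0,  H_3 = Z.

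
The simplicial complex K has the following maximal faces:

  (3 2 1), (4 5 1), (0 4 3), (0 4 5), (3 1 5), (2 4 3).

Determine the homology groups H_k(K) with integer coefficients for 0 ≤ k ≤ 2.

H_0 ≅ Z,  H_1 ≅ Z,  H_2 = 0.

Fix the vertex order 0 < 1 < 2 < 3 < 4 < 5 and write every simplex with vertices in increasing order. Then dim K = 2 and the simplices of K are:

  0-simplices (6): [0], [1], [2], [3], [4], [5]
  1-simplices (12): [0,3], [0,4], [0,5], [1,2], [1,3], [1,4], [1,5], [2,3], [2,4], [3,4], [3,5], [4,5]
  2-simplices (6): [0,3,4], [0,4,5], [1,2,3], [1,3,5], [1,4,5], [2,3,4]

Hence C_0 ≅ Z^6, C_1 ≅ Z^12, C_2 ≅ Z^6.

The boundary map ∂_1: C_1 → C_0 sends each edge [p,q] (with p < q) to q − p. For instance
  ∂[2,3] = [3] − [2].
The 6×12 boundary matrix has rank 5 and Smith normal form diag(1,1,1,1,1).

∂_2: C_2 → C_1 acts by ∂[p,q,r] = [q,r] − [p,r] + [p,q]. For instance
  ∂[0,4,5] = [4,5] − [0,5] + [0,4],
  ∂[1,3,5] = [3,5] − [1,5] + [1,3].
As a 12×6 matrix over Z this has rank 6, with invariant factors (1,1,1,1,1,1).

Now H_k = ker ∂_k / im ∂_{k+1}, so:

  H_0: rank C_0 − rank ∂_1 = 6 − 5 = 1, and the invariant factors of ∂_1 are all 1, so H_0 ≅ Z.
  H_1: rank ker ∂_1 − rank ∂_2 = (12 − 5) − 6 = 1, and the invariant factors of ∂_2 are all 1, so H_1 ≅ Z.
  H_2: rank ker ∂_2 − rank ∂_3 = (6 − 6) − 0 = 0, and there is no ∂_3, so H_2 ≅ 0.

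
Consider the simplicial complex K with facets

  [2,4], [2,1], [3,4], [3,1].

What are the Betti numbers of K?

b_0 = 1, b_1 = 1.

Fix the vertex order 1 < 2 < 3 < 4 and write every simplex with vertices in increasing order. Then dim K = 1 and the simplices of K are:

  0-simplices (4): [1], [2], [3], [4]
  1-simplices (4): [1,2], [1,3], [2,4], [3,4]

Hence C_0 ≅ Z^4, C_1 ≅ Z^4.

Boundary ∂_1: C_1 → C_0 is given by ∂[p,q] = [q] − [p]. For instance
  ∂[1,2] = [2] − [1].
As a 4×4 matrix over Z this has rank 3, with invariant factors (1,1,1).

Reading off H_k = ker ∂_k / im ∂_{k+1}:

  H_0: rank C_0 − rank ∂_1 = 4 − 3 = 1, and the invariant factors of ∂_1 are all 1, so H_0 ≅ Z.
  H_1: rank ker ∂_1 − rank ∂_2 = (4 − 3) − 0 = 1, and there is no ∂_2, so H_1 ≅ Z.

(K is a triangulation of the circle S^1.)

Hence the Betti numbers are b_0 = 1, b_1 = 1.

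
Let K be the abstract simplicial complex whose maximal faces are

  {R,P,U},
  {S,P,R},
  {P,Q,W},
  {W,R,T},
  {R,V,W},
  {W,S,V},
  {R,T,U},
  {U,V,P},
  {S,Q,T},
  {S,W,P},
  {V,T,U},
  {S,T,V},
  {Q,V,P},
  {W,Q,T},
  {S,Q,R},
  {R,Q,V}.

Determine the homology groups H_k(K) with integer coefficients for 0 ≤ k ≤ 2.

H_0 = Z,  H_1 = Z^2,  H_2 = Z.

Take the total order P < Q < R < S < T < U < V < W on the vertex set. Then K (dimension 2) consists of the simplices:

  0-simplices (8): P, Q, R, S, T, U, V, W
  1-simplices (24): PQ, PR, PS, PU, PV, PW, QR, QS, QT, QV, QW, RS, RT, RU, RV, RW, ST, SV, SW, TU, TV, TW, UV, VW
  2-simplices (16): PQV, PQW, PRS, PRU, PSW, PUV, QRS, QRV, QST, QTW, RTU, RTW, RVW, STV, SVW, TUV

so the chain groups are C_0 ≅ Z^8, C_1 ≅ Z^24, C_2 ≅ Z^16.

Boundary ∂_1: C_1 → C_0 maps an edge to its endpoints' difference, ∂[p,q] = q − p. For instance
  ∂PW = W − P.
The resulting 8×24 matrix has rank 7, and its Smith normal form has invariant factors (1,1,1,1,1,1,1).

The boundary map ∂_2: C_2 → C_1 maps a triangle to the signed sum of its edges. For instance
  ∂RVW = VW − RW + RV,
  ∂PQW = QW − PW + PQ.
The resulting 24×16 matrix has rank 15, and its Smith normal form has invariant factors (1,1,1,1,1,1,1,1,1,1,1,1,1,1,1).

Reading off H_k = ker ∂_k / im ∂_{k+1}:

  H_0: rank C_0 − rank ∂_1 = 8 − 7 = 1, and the invariant factors of ∂_1 are all 1, so H_0 = Z.
  H_1: rank ker ∂_1 − rank ∂_2 = (24 − 7) − 15 = 2, and the invariant factors of ∂_2 are all 1, so H_1 = Z^2.
  H_2: rank ker ∂_2 − rank ∂_3 = (16 − 15) − 0 = 1, and there is no ∂_3, so H_2 = Z.

As a check, the Euler characteristic is 8 − 24 + 16 = 0, which agrees with 1 − 2 + 1 = 0.
(K is a triangulation of the torus T^2.)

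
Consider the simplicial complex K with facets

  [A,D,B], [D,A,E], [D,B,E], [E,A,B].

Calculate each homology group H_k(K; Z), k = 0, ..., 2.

H_0 ≅ Z,  H_1 = 0,  H_2 ≅ Z.

Fix the vertex order A < B < D < E and write every simplex with vertices in increasing order. Then dim K = 2 and the simplices of K are:

  0-simplices (4): A, B, D, E
  1-simplices (6): AB, AD, AE, BD, BE, DE
  2-simplices (4): ABD, ABE, ADE, BDE

giving chain groups C_0 ≅ Z^4, C_1 ≅ Z^6, C_2 ≅ Z^4.

∂_1: C_1 → C_0 maps an edge to its endpoints' difference, ∂[p,q] = q − p. For instance
  ∂AB = B − A.
The 4×6 boundary matrix has rank 3 and Smith normal form diag(1,1,1).

The boundary map ∂_2: C_2 → C_1 acts by ∂[p,q,r] = [q,r] − [p,r] + [p,q]. For instance
  ∂ADE = DE − AE + AD,
  ∂ABD = BD − AD + AB.
This gives a 6×4 integer matrix of rank 3; reducing to Smith normal form yields diagonal entries (1,1,1).

Reading off H_k = ker ∂_k / im ∂_{k+1}:

  H_0: rank C_0 − rank ∂_1 = 4 − 3 = 1, and the invariant factors of ∂_1 are all 1, so H_0 = Z.
  H_1: rank ker ∂_1 − rank ∂_2 = (6 − 3) − 3 = 0, and the invariant factors of ∂_2 are all 1, so H_1 = 0.
  H_2: rank ker ∂_2 − rank ∂_3 = (4 − 3) − 0 = 1, and there is no ∂_3, so H_2 = Z.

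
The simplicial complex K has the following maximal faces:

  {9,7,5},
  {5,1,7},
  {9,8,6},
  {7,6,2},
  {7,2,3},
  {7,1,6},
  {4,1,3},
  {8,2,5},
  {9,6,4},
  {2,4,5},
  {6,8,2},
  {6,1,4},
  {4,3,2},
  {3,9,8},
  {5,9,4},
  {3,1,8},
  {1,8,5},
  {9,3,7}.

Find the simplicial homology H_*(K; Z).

Order the vertices as 1 < 2 < 3 < 4 < 5 < 6 < 7 < 8 < 9. Listing each simplex with vertices in this order, K has dimension 2 with simplices:

  0-simplices (9): [1], [2], [3], [4], [5], [6], [7], [8], [9]
  1-simplices (27): (27 of them)
  2-simplices (18): [1,3,4], [1,3,8], [1,4,6], [1,5,7], [1,5,8], [1,6,7], [2,3,4], [2,3,7], [2,4,5], [2,5,8], [2,6,7], [2,6,8], [3,7,9], [3,8,9], [4,5,9], [4,6,9], [5,7,9], [6,8,9]

Hence C_0 ≅ Z^9, C_1 ≅ Z^27, C_2 ≅ Z^18.

Boundary ∂_1: C_1 → C_0 is given by ∂[p,q] = [q] − [p]. For instance
  ∂[2,3] = [3] − [2].
The resulting 9×27 matrix has rank 8, and its Smith normal form has invariant factors (1,1,1,1,1,1,1,1).

The boundary map ∂_2: C_2 → C_1 acts by ∂[p,q,r] = [q,r] − [p,r] + [p,q]. For instance
  ∂[2,6,8] = [6,8] − [2,8] + [2,6],
  ∂[1,5,8] = [5,8] − [1,8] + [1,5].
As a 27×18 matrix over Z this has rank 17, with invariant factors (1,1,1,1,1,1,1,1,1,1,1,1,1,1,1,1,1).

Reading off H_k = ker ∂_k / im ∂_{k+1}:

  H_0: rank C_0 − rank ∂_1 = 9 − 8 = 1, and the invariant factors of ∂_1 are all 1, so H_0 ≅ Z.
  H_1: rank ker ∂_1 − rank ∂_2 = (27 − 8) − 17 = 2, and the invariant factors of ∂_2 are all 1, so H_1 ≅ Z^2.
  H_2: rank ker ∂_2 − rank ∂_3 = (18 − 17) − 0 = 1, and there is no ∂_3, so H_2 ≅ Z.

H_0 = Z,  H_1 = Z^2,  H_2 = Z.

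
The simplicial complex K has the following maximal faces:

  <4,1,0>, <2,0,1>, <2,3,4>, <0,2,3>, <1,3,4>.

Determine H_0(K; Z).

H_0 = Z.

We work with the vertex ordering 0 < 1 < 2 < 3 < 4. The simplices of K, each written with vertices in increasing order, are:

  0-simplices (5): [0], [1], [2], [3], [4]
  1-simplices (10): [0,1], [0,2], [0,3], [0,4], [1,2], [1,3], [1,4], [2,3], [2,4], [3,4]
  2-simplices (5): [0,1,2], [0,1,4], [0,2,3], [1,3,4], [2,3,4]

so the chain groups are C_0 ≅ Z^5, C_1 ≅ Z^10, C_2 ≅ Z^5.

∂_1: C_1 → C_0 maps an edge to its endpoints' difference, ∂[p,q] = q − p.
The 5×10 boundary matrix has rank 4 and Smith normal form diag(1,1,1,1).

∂_2: C_2 → C_1 acts by ∂[p,q,r] = [q,r] − [p,r] + [p,q]. For instance
  ∂[0,2,3] = [2,3] − [0,3] + [0,2],
  ∂[2,3,4] = [3,4] − [2,4] + [2,3].
The 10×5 boundary matrix has rank 5 and Smith normal form diag(1,1,1,1,1).

Now H_k = ker ∂_k / im ∂_{k+1}, so:

  H_0: rank C_0 − rank ∂_1 = 5 − 4 = 1, and the invariant factors of ∂_1 are all 1, so H_0 = Z.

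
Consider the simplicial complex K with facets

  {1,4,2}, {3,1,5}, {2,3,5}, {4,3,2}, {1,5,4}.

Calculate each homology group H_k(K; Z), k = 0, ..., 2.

K has 5 vertices, 10 edges, 5 triangles.
rank ∂_0 = 0, rank ∂_1 = 4 ⇒ b_0 = 5 − 0 − 4 = 1; all invariant factors of ∂_1 are 1 so no torsion. So H_0 ≅ Z.
rank ∂_1 = 4, rank ∂_2 = 5 ⇒ b_1 = 10 − 4 − 5 = 1; all invariant factors of ∂_2 are 1 so no torsion. So H_1 ≅ Z.
rank ∂_2 = 5, rank ∂_3 = 0 ⇒ b_2 = 5 − 5 − 0 = 0. So H_2 ≅ 0.

H_0 = Z,  H_1 = Z,  H_2 = 0.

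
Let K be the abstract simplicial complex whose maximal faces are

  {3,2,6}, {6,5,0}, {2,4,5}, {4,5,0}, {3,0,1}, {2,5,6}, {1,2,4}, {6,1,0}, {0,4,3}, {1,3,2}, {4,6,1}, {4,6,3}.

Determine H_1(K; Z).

H_1 = Z/2.

We work with the vertex ordering 0 < 1 < 2 < 3 < 4 < 5 < 6. The simplices of K, each written with vertices in increasing order, are:

  0-simplices (7): [0], [1], [2], [3], [4], [5], [6]
  1-simplices (18): [0,1], [0,3], [0,4], [0,5], [0,6], [1,2], [1,3], [1,4], [1,6], [2,3], [2,4], [2,5], [2,6], [3,4], [3,6], [4,5], [4,6], [5,6]
  2-simplices (12): [0,1,3], [0,1,6], [0,3,4], [0,4,5], [0,5,6], [1,2,3], [1,2,4], [1,4,6], [2,3,6], [2,4,5], [2,5,6], [3,4,6]

Hence C_0 ≅ Z^7, C_1 ≅ Z^18, C_2 ≅ Z^12.

Boundary ∂_1: C_1 → C_0 sends each edge [p,q] (with p < q) to q − p.
As a 7×18 matrix over Z this has rank 6, with invariant factors (1,1,1,1,1,1).

The boundary map ∂_2: C_2 → C_1 sends each 2-simplex [p,q,r] to [q,r] − [p,r] + [p,q]. For instance
  ∂[2,3,6] = [3,6] − [2,6] + [2,3],
  ∂[1,2,4] = [2,4] − [1,4] + [1,2].
The 18×12 boundary matrix has rank 12 and Smith normal form diag(1,1,1,1,1,1,1,1,1,1,1,2).

Computing H_k = (kernel of ∂_k) / (image of ∂_{k+1}):

  H_1: rank ker ∂_1 − rank ∂_2 = (18 − 6) − 12 = 0, and ∂_2 has invariant factor 2 > 1, so H_1 = Z/2.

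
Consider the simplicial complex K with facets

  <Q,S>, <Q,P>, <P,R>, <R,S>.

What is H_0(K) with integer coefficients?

H_0 ≅ Z.

K has 4 vertices, 4 edges.
rank ∂_0 = 0, rank ∂_1 = 3 ⇒ b_0 = 4 − 0 − 3 = 1; all invariant factors of ∂_1 are 1 so no torsion. So H_0 = Z.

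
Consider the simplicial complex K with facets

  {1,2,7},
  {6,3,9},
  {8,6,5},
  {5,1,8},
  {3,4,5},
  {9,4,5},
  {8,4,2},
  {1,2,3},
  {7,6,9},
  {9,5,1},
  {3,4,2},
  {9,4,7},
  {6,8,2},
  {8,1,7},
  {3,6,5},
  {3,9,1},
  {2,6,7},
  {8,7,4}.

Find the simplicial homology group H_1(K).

Fix the vertex order 1 < 2 < 3 < 4 < 5 < 6 < 7 < 8 < 9 and write every simplex with vertices in increasing order. Then dim K = 2 and the simplices of K are:

  0-simplices (9): [1], [2], [3], [4], [5], [6], [7], [8], [9]
  1-simplices (27): (27 of them)
  2-simplices (18): [1,2,3], [1,2,7], [1,3,9], [1,5,8], [1,5,9], [1,7,8], [2,3,4], [2,4,8], [2,6,7], [2,6,8], [3,4,5], [3,5,6], [3,6,9], [4,5,9], [4,7,8], [4,7,9], [5,6,8], [6,7,9]

giving chain groups C_0 ≅ Z^9, C_1 ≅ Z^27, C_2 ≅ Z^18.

Boundary ∂_1: C_1 → C_0 maps an edge to its endpoints' difference, ∂[p,q] = q − p. For instance
  ∂[2,4] = [4] − [2].
The 9×27 boundary matrix has rank 8 and Smith normal form diag(1,1,1,1,1,1,1,1).

The boundary map ∂_2: C_2 → C_1 maps a triangle to the signed sum of its edges. For instance
  ∂[6,7,9] = [7,9] − [6,9] + [6,7],
  ∂[3,4,5] = [4,5] − [3,5] + [3,4].
This gives a 27×18 integer matrix of rank 18; reducing to Smith normal form yields diagonal entries (1,1,1,1,1,1,1,1,1,1,1,1,1,1,1,1,1,2).

Reading off H_k = ker ∂_k / im ∂_{k+1}:

  H_1: rank ker ∂_1 − rank ∂_2 = (27 − 8) − 18 = 1, and ∂_2 has invariant factor 2 > 1, so H_1 = Z ⊕ Z/2Z.

(K is a triangulation of the Klein bottle.)

H_1 ≅ Z ⊕ Z/2Z.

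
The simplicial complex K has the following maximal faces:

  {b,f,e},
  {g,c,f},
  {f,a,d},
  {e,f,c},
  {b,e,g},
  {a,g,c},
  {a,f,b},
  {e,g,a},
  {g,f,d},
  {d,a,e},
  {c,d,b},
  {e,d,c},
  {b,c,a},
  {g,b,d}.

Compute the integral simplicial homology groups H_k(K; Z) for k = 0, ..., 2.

H_0 ≅ Z,  H_1 ≅ Z^2,  H_2 ≅ Z.

Take the total order a < b < c < d < e < f < g on the vertex set. Then K (dimension 2) consists of the simplices:

  0-simplices (7): a, b, c, d, e, f, g
  1-simplices (21): ab, ac, ad, ae, af, ag, bc, bd, be, bf, bg, cd, ce, cf, cg, de, df, dg, ef, eg, fg
  2-simplices (14): abc, abf, acg, ade, adf, aeg, bcd, bdg, bef, beg, cde, cef, cfg, dfg

so the chain groups are C_0 ≅ Z^7, C_1 ≅ Z^21, C_2 ≅ Z^14.

∂_1: C_1 → C_0 sends each edge [p,q] (with p < q) to q − p.
This gives a 7×21 integer matrix of rank 6; reducing to Smith normal form yields diagonal entries (1,1,1,1,1,1).

The boundary map ∂_2: C_2 → C_1 acts by ∂[p,q,r] = [q,r] − [p,r] + [p,q]. For instance
  ∂cde = de − ce + cd,
  ∂dfg = fg − dg + df.
The resulting 21×14 matrix has rank 13, and its Smith normal form has invariant factors (1,1,1,1,1,1,1,1,1,1,1,1,1).

Now H_k = ker ∂_k / im ∂_{k+1}, so:

  H_0: rank C_0 − rank ∂_1 = 7 − 6 = 1, and the invariant factors of ∂_1 are all 1, so H_0 ≅ Z.
  H_1: rank ker ∂_1 − rank ∂_2 = (21 − 6) − 13 = 2, and the invariant factors of ∂_2 are all 1, so H_1 ≅ Z^2.
  H_2: rank ker ∂_2 − rank ∂_3 = (14 − 13) − 0 = 1, and there is no ∂_3, so H_2 ≅ Z.

As a check, the Euler characteristic is 7 − 21 + 14 = 0, which agrees with 1 − 2 + 1 = 0.
(K is a triangulation of the torus T^2.)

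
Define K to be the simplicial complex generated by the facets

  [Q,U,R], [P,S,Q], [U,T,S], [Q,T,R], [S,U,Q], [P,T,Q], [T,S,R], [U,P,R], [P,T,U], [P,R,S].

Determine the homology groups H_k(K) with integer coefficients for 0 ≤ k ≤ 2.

Order the vertices as P < Q < R < S < T < U. Listing each simplex with vertices in this order, K has dimension 2 with simplices:

  0-simplices (6): P, Q, R, S, T, U
  1-simplices (15): PQ, PR, PS, PT, PU, QR, QS, QT, QU, RS, RT, RU, ST, SU, TU
  2-simplices (10): PQS, PQT, PRS, PRU, PTU, QRT, QRU, QSU, RST, STU

giving chain groups C_0 ≅ Z^6, C_1 ≅ Z^15, C_2 ≅ Z^10.

Boundary ∂_1: C_1 → C_0 is given by ∂[p,q] = [q] − [p].
The 6×15 boundary matrix has rank 5 and Smith normal form diag(1,1,1,1,1).

The boundary map ∂_2: C_2 → C_1 acts by ∂[p,q,r] = [q,r] − [p,r] + [p,q]. For instance
  ∂PQT = QT − PT + PQ,
  ∂QSU = SU − QU + QS.
This gives a 15×10 integer matrix of rank 10; reducing to Smith normal form yields diagonal entries (1,1,1,1,1,1,1,1,1,2).

Reading off H_k = ker ∂_k / im ∂_{k+1}:

  H_0: rank C_0 − rank ∂_1 = 6 − 5 = 1, and the invariant factors of ∂_1 are all 1, so H_0 ≅ Z.
  H_1: rank ker ∂_1 − rank ∂_2 = (15 − 5) − 10 = 0, and ∂_2 has invariant factor 2 > 1, so H_1 ≅ Z/2.
  H_2: rank ker ∂_2 − rank ∂_3 = (10 − 10) − 0 = 0, and there is no ∂_3, so H_2 ≅ 0.

H_0 = Z,  H_1 = Z/2,  H_2 = 0.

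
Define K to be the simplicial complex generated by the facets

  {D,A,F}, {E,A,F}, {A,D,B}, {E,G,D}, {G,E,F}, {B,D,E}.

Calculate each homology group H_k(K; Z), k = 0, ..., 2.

H_0 ≅ Z,  H_1 ≅ Z,  H_2 = 0.

Take the total order A < B < D < E < F < G on the vertex set. Then K (dimension 2) consists of the simplices:

  0-simplices (6): A, B, D, E, F, G
  1-simplices (12): AB, AD, AE, AF, BD, BE, DE, DF, DG, EF, EG, FG
  2-simplices (6): ABD, ADF, AEF, BDE, DEG, EFG

Hence C_0 ≅ Z^6, C_1 ≅ Z^12, C_2 ≅ Z^6.

Boundary ∂_1: C_1 → C_0 maps an edge to its endpoints' difference, ∂[p,q] = q − p. For instance
  ∂FG = G − F.
This gives a 6×12 integer matrix of rank 5; reducing to Smith normal form yields diagonal entries (1,1,1,1,1).

Boundary ∂_2: C_2 → C_1 maps a triangle to the signed sum of its edges. For instance
  ∂BDE = DE − BE + BD,
  ∂AEF = EF − AF + AE.
The resulting 12×6 matrix has rank 6, and its Smith normal form has invariant factors (1,1,1,1,1,1).

From H_k ≅ ker(∂_k) / im(∂_{k+1}) we obtain:

  H_0: rank C_0 − rank ∂_1 = 6 − 5 = 1, and the invariant factors of ∂_1 are all 1, so H_0 = Z.
  H_1: rank ker ∂_1 − rank ∂_2 = (12 − 5) − 6 = 1, and the invariant factors of ∂_2 are all 1, so H_1 = Z.
  H_2: rank ker ∂_2 − rank ∂_3 = (6 − 6) − 0 = 0, and there is no ∂_3, so H_2 = 0.

As a check, the Euler characteristic is 6 − 12 + 6 = 0, which agrees with 1 − 1 + 0 = 0.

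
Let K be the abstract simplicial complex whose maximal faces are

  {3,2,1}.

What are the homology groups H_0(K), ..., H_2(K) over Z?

K has 3 vertices, 3 edges, 1 triangle.
rank ∂_0 = 0, rank ∂_1 = 2 ⇒ b_0 = 3 − 0 − 2 = 1; all invariant factors of ∂_1 are 1 so no torsion. So H_0 = Z.
rank ∂_1 = 2, rank ∂_2 = 1 ⇒ b_1 = 3 − 2 − 1 = 0; all invariant factors of ∂_2 are 1 so no torsion. So H_1 = 0.
rank ∂_2 = 1, rank ∂_3 = 0 ⇒ b_2 = 1 − 1 − 0 = 0. So H_2 = 0.

H_0 = Z,  H_1 = 0,  H_2 = 0.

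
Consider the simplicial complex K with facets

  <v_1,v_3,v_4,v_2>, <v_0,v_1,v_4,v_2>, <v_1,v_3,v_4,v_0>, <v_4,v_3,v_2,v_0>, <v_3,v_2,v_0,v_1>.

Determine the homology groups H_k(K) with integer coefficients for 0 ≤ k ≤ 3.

H_0 ≅ Z,  H_1 = 0,  H_2 = 0,  H_3 ≅ Z.

Order the vertices as v_0 < v_1 < v_2 < v_3 < v_4. Listing each simplex with vertices in this order, K has dimension 3 with simplices:

  0-simplices (5): [v_0], [v_1], [v_2], [v_3], [v_4]
  1-simplices (10): [v_0,v_1], [v_0,v_2], [v_0,v_3], [v_0,v_4], [v_1,v_2], [v_1,v_3], [v_1,v_4], [v_2,v_3], [v_2,v_4], [v_3,v_4]
  2-simplices (10): [v_0,v_1,v_2], [v_0,v_1,v_3], [v_0,v_1,v_4], [v_0,v_2,v_3], [v_0,v_2,v_4], [v_0,v_3,v_4], [v_1,v_2,v_3], [v_1,v_2,v_4], [v_1,v_3,v_4], [v_2,v_3,v_4]
  3-simplices (5): [v_0,v_1,v_2,v_3], [v_0,v_1,v_2,v_4], [v_0,v_1,v_3,v_4], [v_0,v_2,v_3,v_4], [v_1,v_2,v_3,v_4]

giving chain groups C_0 ≅ Z^5, C_1 ≅ Z^10, C_2 ≅ Z^10, C_3 ≅ Z^5.

∂_1: C_1 → C_0 sends each edge [p,q] (with p < q) to q − p.
The resulting 5×10 matrix has rank 4, and its Smith normal form has invariant factors (1,1,1,1).

Boundary ∂_2: C_2 → C_1 sends each 2-simplex [p,q,r] to [q,r] − [p,r] + [p,q]. For instance
  ∂[v_0,v_1,v_2] = [v_1,v_2] − [v_0,v_2] + [v_0,v_1],
  ∂[v_0,v_2,v_4] = [v_2,v_4] − [v_0,v_4] + [v_0,v_2].
The 10×10 boundary matrix has rank 6 and Smith normal form diag(1,1,1,1,1,1).

The boundary map ∂_3: C_3 → C_2 sends each 3-simplex σ to the alternating sum Σ_i (−1)^i (σ with its i-th vertex removed). For instance
  ∂[v_0,v_1,v_3,v_4] = [v_1,v_3,v_4] − [v_0,v_3,v_4] + [v_0,v_1,v_4] − [v_0,v_1,v_3],
  ∂[v_0,v_1,v_2,v_4] = [v_1,v_2,v_4] − [v_0,v_2,v_4] + [v_0,v_1,v_4] − [v_0,v_1,v_2].
As a 10×5 matrix over Z this has rank 4, with invariant factors (1,1,1,1).

Now H_k = ker ∂_k / im ∂_{k+1}, so:

  H_0: rank C_0 − rank ∂_1 = 5 − 4 = 1, and the invariant factors of ∂_1 are all 1, so H_0 ≅ Z.
  H_1: rank ker ∂_1 − rank ∂_2 = (10 − 4) − 6 = 0, and the invariant factors of ∂_2 are all 1, so H_1 ≅ 0.
  H_2: rank ker ∂_2 − rank ∂_3 = (10 − 6) − 4 = 0, and the invariant factors of ∂_3 are all 1, so H_2 ≅ 0.
  H_3: rank ker ∂_3 − rank ∂_4 = (5 − 4) − 0 = 1, and there is no ∂_4, so H_3 ≅ Z.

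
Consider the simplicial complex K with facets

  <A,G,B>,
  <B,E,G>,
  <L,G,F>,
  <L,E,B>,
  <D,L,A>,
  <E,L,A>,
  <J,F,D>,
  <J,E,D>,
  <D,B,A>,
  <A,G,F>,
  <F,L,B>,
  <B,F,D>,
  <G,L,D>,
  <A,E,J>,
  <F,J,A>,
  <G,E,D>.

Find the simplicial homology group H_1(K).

H_1 = Z^2.

Fix the vertex order A < B < D < E < F < G < J < L and write every simplex with vertices in increasing order. Then dim K = 2 and the simplices of K are:

  0-simplices (8): A, B, D, E, F, G, J, L
  1-simplices (24): AB, AD, AE, AF, AG, AJ, AL, BD, BE, BF, BG, BL, DE, DF, DG, DJ, DL, EG, EJ, EL, FG, FJ, FL, GL
  2-simplices (16): ABD, ABG, ADL, AEJ, AEL, AFG, AFJ, BDF, BEG, BEL, BFL, DEG, DEJ, DFJ, DGL, FGL

Hence C_0 ≅ Z^8, C_1 ≅ Z^24, C_2 ≅ Z^16.

Boundary ∂_1: C_1 → C_0 is given by ∂[p,q] = [q] − [p]. For instance
  ∂EJ = J − E.
This gives a 8×24 integer matrix of rank 7; reducing to Smith normal form yields diagonal entries (1,1,1,1,1,1,1).

∂_2: C_2 → C_1 sends each 2-simplex [p,q,r] to [q,r] − [p,r] + [p,q]. For instance
  ∂AFG = FG − AG + AF,
  ∂AFJ = FJ − AJ + AF.
This gives a 24×16 integer matrix of rank 15; reducing to Smith normal form yields diagonal entries (1,1,1,1,1,1,1,1,1,1,1,1,1,1,1).

Computing H_k = (kernel of ∂_k) / (image of ∂_{k+1}):

  H_1: rank ker ∂_1 − rank ∂_2 = (24 − 7) − 15 = 2, and the invariant factors of ∂_2 are all 1, so H_1 = Z^2.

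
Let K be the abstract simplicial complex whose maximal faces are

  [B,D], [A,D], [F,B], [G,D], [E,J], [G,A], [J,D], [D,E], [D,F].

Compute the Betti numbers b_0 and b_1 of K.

b_0 = 1, b_1 = 3.

We work with the vertex ordering A < B < D < E < F < G < J. The simplices of K, each written with vertices in increasing order, are:

  0-simplices (7): A, B, D, E, F, G, J
  1-simplices (9): AD, AG, BD, BF, DE, DF, DG, DJ, EJ

Hence C_0 ≅ Z^7, C_1 ≅ Z^9.

The boundary map ∂_1: C_1 → C_0 sends each edge [p,q] (with p < q) to q − p.
This gives a 7×9 integer matrix of rank 6; reducing to Smith normal form yields diagonal entries (1,1,1,1,1,1).

Reading off H_k = ker ∂_k / im ∂_{k+1}:

  H_0: rank C_0 − rank ∂_1 = 7 − 6 = 1, and the invariant factors of ∂_1 are all 1, so H_0 ≅ Z.
  H_1: rank ker ∂_1 − rank ∂_2 = (9 − 6) − 0 = 3, and there is no ∂_2, so H_1 ≅ Z^3.

As a check, the Euler characteristic is 7 − 9 = -2, which agrees with 1 − 3 = -2.

Hence the Betti numbers are b_0 = 1, b_1 = 3.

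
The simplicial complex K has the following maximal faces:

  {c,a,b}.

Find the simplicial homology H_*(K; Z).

H_0 = Z,  H_1 = 0,  H_2 = 0.

We work with the vertex ordering a < b < c. The simplices of K, each written with vertices in increasing order, are:

  0-simplices (3): a, b, c
  1-simplices (3): ab, ac, bc
  2-simplices (1): abc

so the chain groups are C_0 ≅ Z^3, C_1 ≅ Z^3, C_2 ≅ Z^1.

∂_1: C_1 → C_0 is given by ∂[p,q] = [q] − [p]. For instance
  ∂bc = c − b.
The resulting 3×3 matrix has rank 2, and its Smith normal form has invariant factors (1,1).

The boundary map ∂_2: C_2 → C_1 maps a triangle to the signed sum of its edges. For instance
  ∂abc = bc − ac + ab.
This gives a 3×1 integer matrix of rank 1; reducing to Smith normal form yields diagonal entries (1).

From H_k ≅ ker(∂_k) / im(∂_{k+1}) we obtain:

  H_0: rank C_0 − rank ∂_1 = 3 − 2 = 1, and the invariant factors of ∂_1 are all 1, so H_0 ≅ Z.
  H_1: rank ker ∂_1 − rank ∂_2 = (3 − 2) − 1 = 0, and the invariant factors of ∂_2 are all 1, so H_1 ≅ 0.
  H_2: rank ker ∂_2 − rank ∂_3 = (1 − 1) − 0 = 0, and there is no ∂_3, so H_2 ≅ 0.

As a check, the Euler characteristic is 3 − 3 + 1 = 1, which agrees with 1 − 0 + 0 = 1.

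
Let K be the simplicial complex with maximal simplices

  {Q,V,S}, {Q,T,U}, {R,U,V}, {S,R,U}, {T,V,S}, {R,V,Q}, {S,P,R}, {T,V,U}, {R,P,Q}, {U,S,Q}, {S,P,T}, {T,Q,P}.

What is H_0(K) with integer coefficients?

We work with the vertex ordering P < Q < R < S < T < U < V. The simplices of K, each written with vertices in increasing order, are:

  0-simplices (7): P, Q, R, S, T, U, V
  1-simplices (18): PQ, PR, PS, PT, QR, QS, QT, QU, QV, RS, RU, RV, ST, SU, SV, TU, TV, UV
  2-simplices (12): PQR, PQT, PRS, PST, QRV, QSU, QSV, QTU, RSU, RUV, STV, TUV

Hence C_0 ≅ Z^7, C_1 ≅ Z^18, C_2 ≅ Z^12.

∂_1: C_1 → C_0 sends each edge [p,q] (with p < q) to q − p. For instance
  ∂TV = V − T.
The 7×18 boundary matrix has rank 6 and Smith normal form diag(1,1,1,1,1,1).

Boundary ∂_2: C_2 → C_1 acts by ∂[p,q,r] = [q,r] − [p,r] + [p,q]. For instance
  ∂RSU = SU − RU + RS,
  ∂QSU = SU − QU + QS.
The resulting 18×12 matrix has rank 12, and its Smith normal form has invariant factors (1,1,1,1,1,1,1,1,1,1,1,2).

Reading off H_k = ker ∂_k / im ∂_{k+1}:

  H_0: rank C_0 − rank ∂_1 = 7 − 6 = 1, and the invariant factors of ∂_1 are all 1, so H_0 ≅ Z.

(K is a triangulation of the real projective plane RP^2.)

H_0 ≅ Z.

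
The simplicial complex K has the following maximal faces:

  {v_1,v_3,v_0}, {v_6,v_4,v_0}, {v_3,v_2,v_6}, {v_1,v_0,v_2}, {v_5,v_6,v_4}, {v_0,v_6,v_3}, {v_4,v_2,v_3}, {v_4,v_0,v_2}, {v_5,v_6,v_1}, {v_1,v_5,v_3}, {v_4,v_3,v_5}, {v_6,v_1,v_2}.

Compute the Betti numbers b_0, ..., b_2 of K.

b_0 = 1, b_1 = 0, b_2 = 0.

K has 7 vertices, 18 edges, 12 triangles.
rank ∂_0 = 0, rank ∂_1 = 6 ⇒ b_0 = 7 − 0 − 6 = 1; all invariant factors of ∂_1 are 1 so no torsion. So H_0 = Z.
rank ∂_1 = 6, rank ∂_2 = 12 ⇒ b_1 = 18 − 6 − 12 = 0; ∂_2 has invariant factor(s) [2] giving torsion. So H_1 = Z/2Z.
rank ∂_2 = 12, rank ∂_3 = 0 ⇒ b_2 = 12 − 12 − 0 = 0. So H_2 = 0.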